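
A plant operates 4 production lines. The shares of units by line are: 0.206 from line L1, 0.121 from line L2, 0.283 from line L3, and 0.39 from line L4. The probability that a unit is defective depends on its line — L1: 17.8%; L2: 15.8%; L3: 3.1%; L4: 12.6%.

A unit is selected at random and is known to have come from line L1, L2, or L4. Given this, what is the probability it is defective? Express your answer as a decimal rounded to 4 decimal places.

Let S = {L1, L2, L4}.
P(S) = 0.206 + 0.121 + 0.39 = 0.717.
P(D ∩ S) = 0.178·0.206 + 0.158·0.121 + 0.126·0.39 = 0.036668 + 0.019118 + 0.04914 = 0.104926.
P(D | S) = 0.104926 / 0.717 = 0.146340…

0.1463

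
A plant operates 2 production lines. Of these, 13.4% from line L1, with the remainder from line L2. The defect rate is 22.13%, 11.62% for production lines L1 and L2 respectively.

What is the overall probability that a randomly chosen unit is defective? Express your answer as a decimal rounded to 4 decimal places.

P(L2) = 1 − (0.134) = 0.866.
P(D) = P(D|L1)·P(L1) + P(D|L2)·P(L2)
      = 0.2213·0.134 + 0.1162·0.866
      = 0.0296542 + 0.1006292 = 0.1302834

P(D) ≈ 0.1303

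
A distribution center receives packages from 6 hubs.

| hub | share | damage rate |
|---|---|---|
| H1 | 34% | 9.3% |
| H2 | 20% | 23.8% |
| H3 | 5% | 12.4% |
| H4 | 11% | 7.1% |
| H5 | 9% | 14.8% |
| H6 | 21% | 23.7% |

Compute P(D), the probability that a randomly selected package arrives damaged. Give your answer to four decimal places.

Using total probability over the partition,
P(D) = P(D|H1)·P(H1) + P(D|H2)·P(H2) + P(D|H3)·P(H3) + P(D|H4)·P(H4) + P(D|H5)·P(H5) + P(D|H6)·P(H6)
      = 0.093·0.34 + 0.238·0.2 + 0.124·0.05 + 0.071·0.11 + 0.148·0.09 + 0.237·0.21
      = 0.03162 + 0.0476 + 0.0062 + 0.00781 + 0.01332 + 0.04977 = 0.15632

P(D) ≈ 0.1563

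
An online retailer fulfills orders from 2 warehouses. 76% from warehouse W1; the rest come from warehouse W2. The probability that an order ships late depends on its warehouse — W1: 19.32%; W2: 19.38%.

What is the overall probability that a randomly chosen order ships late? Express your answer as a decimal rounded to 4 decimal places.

0.1933

P(W2) = 1 − (0.76) = 0.24.
By the law of total probability,
P(L) = P(L|W1)·P(W1) + P(L|W2)·P(W2)
      = 0.1932·0.76 + 0.1938·0.24
      = 0.146832 + 0.046512 = 0.193344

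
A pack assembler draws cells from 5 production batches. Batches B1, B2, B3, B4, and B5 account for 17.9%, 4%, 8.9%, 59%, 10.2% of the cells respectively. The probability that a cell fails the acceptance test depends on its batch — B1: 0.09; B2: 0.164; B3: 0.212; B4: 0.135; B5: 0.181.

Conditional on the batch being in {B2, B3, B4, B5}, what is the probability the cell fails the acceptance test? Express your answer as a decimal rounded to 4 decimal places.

Let S = {B2, B3, B4, B5}.
P(S) = 0.04 + 0.089 + 0.59 + 0.102 = 0.821.
P(F ∩ S) = 0.164·0.04 + 0.212·0.089 + 0.135·0.59 + 0.181·0.102 = 0.00656 + 0.018868 + 0.07965 + 0.018462 = 0.12354.
P(F | S) = 0.12354 / 0.821 = 0.150475…

0.1505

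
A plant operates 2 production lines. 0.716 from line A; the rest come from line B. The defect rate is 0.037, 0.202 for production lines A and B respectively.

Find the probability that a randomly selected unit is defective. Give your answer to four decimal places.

0.0839

P(B) = 1 − (0.716) = 0.284.
Summing over the partition,
P(D) = P(D|A)·P(A) + P(D|B)·P(B)
      = 0.037·0.716 + 0.202·0.284
      = 0.026492 + 0.057368 = 0.08386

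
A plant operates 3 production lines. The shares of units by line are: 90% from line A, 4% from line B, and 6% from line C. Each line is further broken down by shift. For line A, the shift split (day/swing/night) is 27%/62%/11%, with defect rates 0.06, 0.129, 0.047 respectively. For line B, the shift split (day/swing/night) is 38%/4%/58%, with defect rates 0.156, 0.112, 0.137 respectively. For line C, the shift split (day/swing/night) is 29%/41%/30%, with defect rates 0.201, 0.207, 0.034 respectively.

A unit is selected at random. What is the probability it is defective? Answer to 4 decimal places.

0.1061

P(D|A) = 0.27·0.06 + 0.62·0.129 + 0.11·0.047 = 0.0162 + 0.07998 + 0.00517 = 0.10135
P(D|B) = 0.38·0.156 + 0.04·0.112 + 0.58·0.137 = 0.05928 + 0.00448 + 0.07946 = 0.14322
P(D|C) = 0.29·0.201 + 0.41·0.207 + 0.3·0.034 = 0.05829 + 0.08487 + 0.0102 = 0.15336
Then overall,
P(D) = 0.9·0.10135 + 0.04·0.14322 + 0.06·0.15336
      = 0.091215 + 0.0057288 + 0.0092016 = 0.1061454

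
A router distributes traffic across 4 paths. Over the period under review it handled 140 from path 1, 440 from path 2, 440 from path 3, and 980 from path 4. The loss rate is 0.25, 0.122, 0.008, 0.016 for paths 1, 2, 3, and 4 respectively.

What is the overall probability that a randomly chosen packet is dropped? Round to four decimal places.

P(L) ≈ 0.0539

Total: 140 + 440 + 440 + 980 = 2000.
P(1) = 140/2000 = 0.07. P(2) = 440/2000 = 0.22. P(3) = 440/2000 = 0.22. P(4) = 980/2000 = 0.49.
By the law of total probability,
P(L) = P(L|1)·P(1) + P(L|2)·P(2) + P(L|3)·P(3) + P(L|4)·P(4)
      = 0.25·0.07 + 0.122·0.22 + 0.008·0.22 + 0.016·0.49
      = 0.0175 + 0.02684 + 0.00176 + 0.00784 = 0.05394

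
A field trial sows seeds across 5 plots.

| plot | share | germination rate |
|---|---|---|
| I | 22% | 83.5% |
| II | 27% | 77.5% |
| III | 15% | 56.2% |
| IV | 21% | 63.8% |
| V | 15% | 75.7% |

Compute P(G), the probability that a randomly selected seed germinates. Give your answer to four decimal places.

P(G) = P(G|I)·P(I) + P(G|II)·P(II) + P(G|III)·P(III) + P(G|IV)·P(IV) + P(G|V)·P(V)
      = 0.835·0.22 + 0.775·0.27 + 0.562·0.15 + 0.638·0.21 + 0.757·0.15
      = 0.1837 + 0.20925 + 0.0843 + 0.13398 + 0.11355 = 0.72478

P(G) ≈ 0.7248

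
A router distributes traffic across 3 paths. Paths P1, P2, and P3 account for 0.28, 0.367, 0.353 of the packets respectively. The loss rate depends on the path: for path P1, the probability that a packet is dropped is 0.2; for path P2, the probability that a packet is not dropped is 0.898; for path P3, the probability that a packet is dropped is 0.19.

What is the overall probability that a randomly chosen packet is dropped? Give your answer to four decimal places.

0.1605

P(L|P2) = 1 − 0.898 = 0.102.
Using total probability over the partition,
P(L) = P(L|P1)·P(P1) + P(L|P2)·P(P2) + P(L|P3)·P(P3)
      = 0.2·0.28 + 0.102·0.367 + 0.19·0.353
      = 0.056 + 0.037434 + 0.06707 = 0.160504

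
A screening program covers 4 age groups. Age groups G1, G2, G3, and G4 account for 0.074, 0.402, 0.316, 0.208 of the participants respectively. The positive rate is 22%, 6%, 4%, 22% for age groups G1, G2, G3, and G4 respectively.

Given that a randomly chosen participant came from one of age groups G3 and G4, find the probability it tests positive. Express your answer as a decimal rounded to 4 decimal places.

P(T|S) ≈ 0.1115

Let S = {G3, G4}.
P(S) = 0.316 + 0.208 = 0.524.
P(T ∩ S) = 0.04·0.316 + 0.22·0.208 = 0.01264 + 0.04576 = 0.0584.
P(T | S) = 0.0584 / 0.524 = 0.111450…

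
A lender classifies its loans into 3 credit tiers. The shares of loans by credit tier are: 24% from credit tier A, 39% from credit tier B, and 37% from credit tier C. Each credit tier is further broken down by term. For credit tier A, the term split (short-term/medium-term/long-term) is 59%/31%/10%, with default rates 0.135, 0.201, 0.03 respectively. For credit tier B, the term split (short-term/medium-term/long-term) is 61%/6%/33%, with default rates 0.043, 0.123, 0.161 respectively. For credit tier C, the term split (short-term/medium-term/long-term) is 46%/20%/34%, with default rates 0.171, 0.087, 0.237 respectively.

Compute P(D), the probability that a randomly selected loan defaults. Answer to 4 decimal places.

P(D|A) = 0.59·0.135 + 0.31·0.201 + 0.1·0.03 = 0.07965 + 0.06231 + 0.003 = 0.14496
P(D|B) = 0.61·0.043 + 0.06·0.123 + 0.33·0.161 = 0.02623 + 0.00738 + 0.05313 = 0.08674
P(D|C) = 0.46·0.171 + 0.2·0.087 + 0.34·0.237 = 0.07866 + 0.0174 + 0.08058 = 0.17664
Then overall,
P(D) = 0.24·0.14496 + 0.39·0.08674 + 0.37·0.17664
      = 0.0347904 + 0.0338286 + 0.0653568 = 0.1339758

P(D) ≈ 0.1340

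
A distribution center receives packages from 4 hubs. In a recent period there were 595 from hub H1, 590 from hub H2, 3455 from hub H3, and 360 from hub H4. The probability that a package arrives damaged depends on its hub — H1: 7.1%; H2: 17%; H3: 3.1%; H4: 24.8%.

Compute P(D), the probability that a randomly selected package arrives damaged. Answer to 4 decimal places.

0.0678

Total: 595 + 590 + 3455 + 360 = 5000.
P(H1) = 595/5000 = 0.119. P(H2) = 590/5000 = 0.118. P(H3) = 3455/5000 = 0.691. P(H4) = 360/5000 = 0.072.
P(D) = P(D|H1)·P(H1) + P(D|H2)·P(H2) + P(D|H3)·P(H3) + P(D|H4)·P(H4)
      = 0.071·0.119 + 0.17·0.118 + 0.031·0.691 + 0.248·0.072
      = 0.008449 + 0.02006 + 0.021421 + 0.017856 = 0.067786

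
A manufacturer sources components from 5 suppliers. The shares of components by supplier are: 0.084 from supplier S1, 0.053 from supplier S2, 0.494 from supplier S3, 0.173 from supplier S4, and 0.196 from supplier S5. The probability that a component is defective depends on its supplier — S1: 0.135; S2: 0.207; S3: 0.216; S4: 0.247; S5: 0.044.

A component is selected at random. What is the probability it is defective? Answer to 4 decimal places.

P(D) = P(D|S1)·P(S1) + P(D|S2)·P(S2) + P(D|S3)·P(S3) + P(D|S4)·P(S4) + P(D|S5)·P(S5)
      = 0.135·0.084 + 0.207·0.053 + 0.216·0.494 + 0.247·0.173 + 0.044·0.196
      = 0.01134 + 0.010971 + 0.106704 + 0.042731 + 0.008624 = 0.18037

0.1804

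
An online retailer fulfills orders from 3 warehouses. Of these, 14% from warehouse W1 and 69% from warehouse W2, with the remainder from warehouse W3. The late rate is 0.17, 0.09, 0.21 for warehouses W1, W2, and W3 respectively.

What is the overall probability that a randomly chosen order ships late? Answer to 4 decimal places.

P(W3) = 1 − (0.14 + 0.69) = 0.17.
P(L) = P(L|W1)·P(W1) + P(L|W2)·P(W2) + P(L|W3)·P(W3)
      = 0.17·0.14 + 0.09·0.69 + 0.21·0.17
      = 0.0238 + 0.0621 + 0.0357 = 0.1216

P(L) ≈ 0.1216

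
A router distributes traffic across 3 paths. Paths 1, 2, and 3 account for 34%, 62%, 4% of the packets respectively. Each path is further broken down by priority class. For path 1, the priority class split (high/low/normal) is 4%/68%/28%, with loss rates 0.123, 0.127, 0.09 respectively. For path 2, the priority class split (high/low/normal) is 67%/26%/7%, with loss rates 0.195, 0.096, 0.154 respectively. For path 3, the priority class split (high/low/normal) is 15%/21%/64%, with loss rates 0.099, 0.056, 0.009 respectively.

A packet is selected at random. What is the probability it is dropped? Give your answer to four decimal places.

P(L) ≈ 0.1441

P(L|1) = 0.04·0.123 + 0.68·0.127 + 0.28·0.09 = 0.00492 + 0.08636 + 0.0252 = 0.11648
P(L|2) = 0.67·0.195 + 0.26·0.096 + 0.07·0.154 = 0.13065 + 0.02496 + 0.01078 = 0.16639
P(L|3) = 0.15·0.099 + 0.21·0.056 + 0.64·0.009 = 0.01485 + 0.01176 + 0.00576 = 0.03237
By total probability over the outer partition,
P(L) = 0.34·0.11648 + 0.62·0.16639 + 0.04·0.03237
      = 0.0396032 + 0.1031618 + 0.0012948 = 0.1440598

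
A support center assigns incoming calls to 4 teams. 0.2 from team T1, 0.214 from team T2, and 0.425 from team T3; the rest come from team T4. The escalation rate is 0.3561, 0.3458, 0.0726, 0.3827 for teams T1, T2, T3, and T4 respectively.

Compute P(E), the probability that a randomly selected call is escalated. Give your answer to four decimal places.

P(T4) = 1 − (0.2 + 0.214 + 0.425) = 0.161.
P(E) = P(E|T1)·P(T1) + P(E|T2)·P(T2) + P(E|T3)·P(T3) + P(E|T4)·P(T4)
      = 0.3561·0.2 + 0.3458·0.214 + 0.0726·0.425 + 0.3827·0.161
      = 0.07122 + 0.0740012 + 0.030855 + 0.0616147 = 0.2376909

P(E) ≈ 0.2377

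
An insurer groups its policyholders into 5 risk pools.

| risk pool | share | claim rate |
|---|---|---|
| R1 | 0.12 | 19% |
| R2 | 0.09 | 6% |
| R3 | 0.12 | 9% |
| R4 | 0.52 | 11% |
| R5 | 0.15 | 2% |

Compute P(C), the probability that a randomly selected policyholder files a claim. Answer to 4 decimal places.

Using total probability over the partition,
P(C) = P(C|R1)·P(R1) + P(C|R2)·P(R2) + P(C|R3)·P(R3) + P(C|R4)·P(R4) + P(C|R5)·P(R5)
      = 0.19·0.12 + 0.06·0.09 + 0.09·0.12 + 0.11·0.52 + 0.02·0.15
      = 0.0228 + 0.0054 + 0.0108 + 0.0572 + 0.003 = 0.0992

0.0992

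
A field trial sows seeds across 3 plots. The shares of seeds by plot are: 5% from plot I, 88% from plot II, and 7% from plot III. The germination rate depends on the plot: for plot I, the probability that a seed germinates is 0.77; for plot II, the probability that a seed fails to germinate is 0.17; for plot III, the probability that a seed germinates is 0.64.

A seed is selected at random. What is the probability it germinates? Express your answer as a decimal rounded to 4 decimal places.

P(G|II) = 1 − 0.17 = 0.83.
Summing over the partition,
P(G) = P(G|I)·P(I) + P(G|II)·P(II) + P(G|III)·P(III)
      = 0.77·0.05 + 0.83·0.88 + 0.64·0.07
      = 0.0385 + 0.7304 + 0.0448 = 0.8137

P(G) ≈ 0.8137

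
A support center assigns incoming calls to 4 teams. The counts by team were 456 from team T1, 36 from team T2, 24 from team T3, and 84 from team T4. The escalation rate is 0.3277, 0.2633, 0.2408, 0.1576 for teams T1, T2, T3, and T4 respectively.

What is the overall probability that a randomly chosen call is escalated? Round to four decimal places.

0.2965

Total: 456 + 36 + 24 + 84 = 600.
P(T1) = 456/600 = 0.76. P(T2) = 36/600 = 0.06. P(T3) = 24/600 = 0.04. P(T4) = 84/600 = 0.14.
P(E) = P(E|T1)·P(T1) + P(E|T2)·P(T2) + P(E|T3)·P(T3) + P(E|T4)·P(T4)
      = 0.3277·0.76 + 0.2633·0.06 + 0.2408·0.04 + 0.1576·0.14
      = 0.249052 + 0.015798 + 0.009632 + 0.022064 = 0.296546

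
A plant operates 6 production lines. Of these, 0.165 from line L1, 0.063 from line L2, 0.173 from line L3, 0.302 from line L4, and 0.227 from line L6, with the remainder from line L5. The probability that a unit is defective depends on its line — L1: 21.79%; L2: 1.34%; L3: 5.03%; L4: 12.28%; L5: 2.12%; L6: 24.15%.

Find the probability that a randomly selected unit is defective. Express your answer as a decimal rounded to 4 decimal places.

P(L5) = 1 − (0.165 + 0.063 + 0.173 + 0.302 + 0.227) = 0.07.
P(D) = P(D|L1)·P(L1) + P(D|L2)·P(L2) + P(D|L3)·P(L3) + P(D|L4)·P(L4) + P(D|L5)·P(L5) + P(D|L6)·P(L6)
      = 0.2179·0.165 + 0.0134·0.063 + 0.0503·0.173 + 0.1228·0.302 + 0.0212·0.07 + 0.2415·0.227
      = 0.0359535 + 0.0008442 + 0.0087019 + 0.0370856 + 0.001484 + 0.0548205 = 0.1388897

0.1389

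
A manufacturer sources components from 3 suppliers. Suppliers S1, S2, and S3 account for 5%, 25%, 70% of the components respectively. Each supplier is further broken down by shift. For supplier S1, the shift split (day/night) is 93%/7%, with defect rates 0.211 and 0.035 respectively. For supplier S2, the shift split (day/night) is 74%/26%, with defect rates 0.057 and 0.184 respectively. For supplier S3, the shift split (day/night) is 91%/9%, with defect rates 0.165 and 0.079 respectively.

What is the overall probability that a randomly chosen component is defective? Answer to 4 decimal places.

P(D|S1) = 0.93·0.211 + 0.07·0.035 = 0.19623 + 0.00245 = 0.19868
P(D|S2) = 0.74·0.057 + 0.26·0.184 = 0.04218 + 0.04784 = 0.09002
P(D|S3) = 0.91·0.165 + 0.09·0.079 = 0.15015 + 0.00711 = 0.15726
Then overall,
P(D) = 0.05·0.19868 + 0.25·0.09002 + 0.7·0.15726
      = 0.009934 + 0.022505 + 0.110082 = 0.142521

0.1425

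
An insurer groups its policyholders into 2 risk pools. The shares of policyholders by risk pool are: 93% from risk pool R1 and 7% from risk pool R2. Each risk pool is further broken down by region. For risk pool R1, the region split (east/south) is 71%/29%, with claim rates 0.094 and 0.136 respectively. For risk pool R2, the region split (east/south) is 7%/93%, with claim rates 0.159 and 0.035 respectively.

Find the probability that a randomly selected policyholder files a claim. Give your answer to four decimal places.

P(C) ≈ 0.1018

P(C|R1) = 0.71·0.094 + 0.29·0.136 = 0.06674 + 0.03944 = 0.10618
P(C|R2) = 0.07·0.159 + 0.93·0.035 = 0.01113 + 0.03255 = 0.04368
Then overall,
P(C) = 0.93·0.10618 + 0.07·0.04368
      = 0.0987474 + 0.0030576 = 0.101805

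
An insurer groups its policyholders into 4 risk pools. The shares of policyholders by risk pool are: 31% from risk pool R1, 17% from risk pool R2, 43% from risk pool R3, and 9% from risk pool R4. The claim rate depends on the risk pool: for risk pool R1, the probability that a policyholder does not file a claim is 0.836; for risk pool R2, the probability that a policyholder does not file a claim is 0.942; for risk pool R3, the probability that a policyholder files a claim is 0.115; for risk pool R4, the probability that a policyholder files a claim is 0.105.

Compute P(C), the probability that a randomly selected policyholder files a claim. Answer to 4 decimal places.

P(C) ≈ 0.1196

P(C|R1) = 1 − 0.836 = 0.164.
P(C|R2) = 1 − 0.942 = 0.058.
P(C) = P(C|R1)·P(R1) + P(C|R2)·P(R2) + P(C|R3)·P(R3) + P(C|R4)·P(R4)
      = 0.164·0.31 + 0.058·0.17 + 0.115·0.43 + 0.105·0.09
      = 0.05084 + 0.00986 + 0.04945 + 0.00945 = 0.1196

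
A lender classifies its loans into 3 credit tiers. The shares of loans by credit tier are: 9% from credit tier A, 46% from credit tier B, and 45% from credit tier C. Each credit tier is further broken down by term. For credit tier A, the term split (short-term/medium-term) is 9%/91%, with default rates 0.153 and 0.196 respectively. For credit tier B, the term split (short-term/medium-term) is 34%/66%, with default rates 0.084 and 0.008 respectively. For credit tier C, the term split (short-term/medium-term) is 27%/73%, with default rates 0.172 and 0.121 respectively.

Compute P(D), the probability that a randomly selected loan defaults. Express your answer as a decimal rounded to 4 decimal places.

P(D|A) = 0.09·0.153 + 0.91·0.196 = 0.01377 + 0.17836 = 0.19213
P(D|B) = 0.34·0.084 + 0.66·0.008 = 0.02856 + 0.00528 = 0.03384
P(D|C) = 0.27·0.172 + 0.73·0.121 = 0.04644 + 0.08833 = 0.13477
Then overall,
P(D) = 0.09·0.19213 + 0.46·0.03384 + 0.45·0.13477
      = 0.0172917 + 0.0155664 + 0.0606465 = 0.0935046

P(D) ≈ 0.0935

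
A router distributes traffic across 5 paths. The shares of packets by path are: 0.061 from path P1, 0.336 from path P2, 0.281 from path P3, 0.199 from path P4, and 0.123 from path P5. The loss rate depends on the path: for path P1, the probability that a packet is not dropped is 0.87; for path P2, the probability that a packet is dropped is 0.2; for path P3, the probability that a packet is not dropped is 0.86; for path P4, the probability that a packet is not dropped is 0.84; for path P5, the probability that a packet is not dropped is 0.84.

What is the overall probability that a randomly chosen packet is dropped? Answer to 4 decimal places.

0.1660

P(L|P1) = 1 − 0.87 = 0.13.
P(L|P3) = 1 − 0.86 = 0.14.
P(L|P4) = 1 − 0.84 = 0.16.
P(L|P5) = 1 − 0.84 = 0.16.
P(L) = P(L|P1)·P(P1) + P(L|P2)·P(P2) + P(L|P3)·P(P3) + P(L|P4)·P(P4) + P(L|P5)·P(P5)
      = 0.13·0.061 + 0.2·0.336 + 0.14·0.281 + 0.16·0.199 + 0.16·0.123
      = 0.00793 + 0.0672 + 0.03934 + 0.03184 + 0.01968 = 0.16599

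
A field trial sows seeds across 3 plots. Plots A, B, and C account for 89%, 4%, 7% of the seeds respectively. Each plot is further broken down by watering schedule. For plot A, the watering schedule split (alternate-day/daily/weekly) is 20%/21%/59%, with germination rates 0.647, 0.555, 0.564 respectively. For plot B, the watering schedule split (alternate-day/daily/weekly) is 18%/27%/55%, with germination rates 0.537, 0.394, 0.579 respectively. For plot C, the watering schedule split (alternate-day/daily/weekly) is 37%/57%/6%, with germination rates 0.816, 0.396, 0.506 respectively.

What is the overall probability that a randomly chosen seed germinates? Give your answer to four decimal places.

P(G|A) = 0.2·0.647 + 0.21·0.555 + 0.59·0.564 = 0.1294 + 0.11655 + 0.33276 = 0.57871
P(G|B) = 0.18·0.537 + 0.27·0.394 + 0.55·0.579 = 0.09666 + 0.10638 + 0.31845 = 0.52149
P(G|C) = 0.37·0.816 + 0.57·0.396 + 0.06·0.506 = 0.30192 + 0.22572 + 0.03036 = 0.558
Then overall,
P(G) = 0.89·0.57871 + 0.04·0.52149 + 0.07·0.558
      = 0.5150519 + 0.0208596 + 0.03906 = 0.5749715

P(G) ≈ 0.5750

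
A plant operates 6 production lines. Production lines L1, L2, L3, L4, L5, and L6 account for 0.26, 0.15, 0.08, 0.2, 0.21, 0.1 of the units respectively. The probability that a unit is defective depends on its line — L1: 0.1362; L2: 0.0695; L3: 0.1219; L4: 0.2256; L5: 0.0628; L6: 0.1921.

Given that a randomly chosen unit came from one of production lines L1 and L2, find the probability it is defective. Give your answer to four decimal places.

Let S = {L1, L2}.
P(S) = 0.26 + 0.15 = 0.41.
P(D ∩ S) = 0.1362·0.26 + 0.0695·0.15 = 0.035412 + 0.010425 = 0.045837.
P(D | S) = 0.045837 / 0.41 = 0.111798…

P(D|S) ≈ 0.1118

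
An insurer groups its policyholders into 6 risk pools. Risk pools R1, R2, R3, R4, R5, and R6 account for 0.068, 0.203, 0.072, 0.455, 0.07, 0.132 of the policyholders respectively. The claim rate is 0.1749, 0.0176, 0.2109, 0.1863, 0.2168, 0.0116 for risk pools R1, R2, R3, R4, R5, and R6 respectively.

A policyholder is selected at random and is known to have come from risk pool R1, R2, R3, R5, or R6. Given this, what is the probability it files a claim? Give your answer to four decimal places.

Let S = {R1, R2, R3, R5, R6}.
P(S) = 0.068 + 0.203 + 0.072 + 0.07 + 0.132 = 0.545.
P(C ∩ S) = 0.1749·0.068 + 0.0176·0.203 + 0.2109·0.072 + 0.2168·0.07 + 0.0116·0.132 = 0.0118932 + 0.0035728 + 0.0151848 + 0.015176 + 0.0015312 = 0.047358.
P(C | S) = 0.047358 / 0.545 = 0.086895…

0.0869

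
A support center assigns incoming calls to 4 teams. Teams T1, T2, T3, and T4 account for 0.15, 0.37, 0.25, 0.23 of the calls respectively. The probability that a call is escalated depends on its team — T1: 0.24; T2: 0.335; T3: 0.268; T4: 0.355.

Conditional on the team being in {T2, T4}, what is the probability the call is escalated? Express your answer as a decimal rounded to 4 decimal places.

Let S = {T2, T4}.
P(S) = 0.37 + 0.23 = 0.6.
P(E ∩ S) = 0.335·0.37 + 0.355·0.23 = 0.12395 + 0.08165 = 0.2056.
P(E | S) = 0.2056 / 0.6 = 0.342667…

P(E|S) ≈ 0.3427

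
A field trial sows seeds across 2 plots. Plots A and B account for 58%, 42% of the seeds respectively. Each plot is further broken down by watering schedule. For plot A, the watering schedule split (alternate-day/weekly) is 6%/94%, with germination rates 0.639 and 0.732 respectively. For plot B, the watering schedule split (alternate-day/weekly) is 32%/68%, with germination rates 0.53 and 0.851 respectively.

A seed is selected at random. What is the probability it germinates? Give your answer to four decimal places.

P(G|A) = 0.06·0.639 + 0.94·0.732 = 0.03834 + 0.68808 = 0.72642
P(G|B) = 0.32·0.53 + 0.68·0.851 = 0.1696 + 0.57868 = 0.74828
Then overall,
P(G) = 0.58·0.72642 + 0.42·0.74828
      = 0.4213236 + 0.3142776 = 0.7356012

P(G) ≈ 0.7356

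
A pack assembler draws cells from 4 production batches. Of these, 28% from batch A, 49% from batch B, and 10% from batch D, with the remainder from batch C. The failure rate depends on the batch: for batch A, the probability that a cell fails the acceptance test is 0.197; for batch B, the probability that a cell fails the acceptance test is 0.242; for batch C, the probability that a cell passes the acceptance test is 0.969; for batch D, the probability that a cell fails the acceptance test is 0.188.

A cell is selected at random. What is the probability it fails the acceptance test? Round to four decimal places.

0.1966

P(C) = 1 − (0.28 + 0.49 + 0.1) = 0.13.
P(F|C) = 1 − 0.969 = 0.031.
By the law of total probability,
P(F) = P(F|A)·P(A) + P(F|B)·P(B) + P(F|C)·P(C) + P(F|D)·P(D)
      = 0.197·0.28 + 0.242·0.49 + 0.031·0.13 + 0.188·0.1
      = 0.05516 + 0.11858 + 0.00403 + 0.0188 = 0.19657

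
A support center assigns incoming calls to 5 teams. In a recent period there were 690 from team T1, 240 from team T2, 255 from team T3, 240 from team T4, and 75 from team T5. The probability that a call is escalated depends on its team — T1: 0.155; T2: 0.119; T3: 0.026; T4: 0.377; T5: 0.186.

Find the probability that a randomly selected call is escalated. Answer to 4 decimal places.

Total: 690 + 240 + 255 + 240 + 75 = 1500.
P(T1) = 690/1500 = 0.46. P(T2) = 240/1500 = 0.16. P(T3) = 255/1500 = 0.17. P(T4) = 240/1500 = 0.16. P(T5) = 75/1500 = 0.05.
P(E) = P(E|T1)·P(T1) + P(E|T2)·P(T2) + P(E|T3)·P(T3) + P(E|T4)·P(T4) + P(E|T5)·P(T5)
      = 0.155·0.46 + 0.119·0.16 + 0.026·0.17 + 0.377·0.16 + 0.186·0.05
      = 0.0713 + 0.01904 + 0.00442 + 0.06032 + 0.0093 = 0.16438

P(E) ≈ 0.1644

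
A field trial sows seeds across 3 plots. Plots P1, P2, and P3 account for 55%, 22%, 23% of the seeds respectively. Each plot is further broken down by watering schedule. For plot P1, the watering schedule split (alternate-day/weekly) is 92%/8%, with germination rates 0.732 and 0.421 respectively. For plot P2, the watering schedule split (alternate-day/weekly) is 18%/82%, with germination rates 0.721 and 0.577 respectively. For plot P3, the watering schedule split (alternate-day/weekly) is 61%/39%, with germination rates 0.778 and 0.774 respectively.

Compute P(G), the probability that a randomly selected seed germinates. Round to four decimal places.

P(G) ≈ 0.7001

P(G|P1) = 0.92·0.732 + 0.08·0.421 = 0.67344 + 0.03368 = 0.70712
P(G|P2) = 0.18·0.721 + 0.82·0.577 = 0.12978 + 0.47314 = 0.60292
P(G|P3) = 0.61·0.778 + 0.39·0.774 = 0.47458 + 0.30186 = 0.77644
Then overall,
P(G) = 0.55·0.70712 + 0.22·0.60292 + 0.23·0.77644
      = 0.388916 + 0.1326424 + 0.1785812 = 0.7001396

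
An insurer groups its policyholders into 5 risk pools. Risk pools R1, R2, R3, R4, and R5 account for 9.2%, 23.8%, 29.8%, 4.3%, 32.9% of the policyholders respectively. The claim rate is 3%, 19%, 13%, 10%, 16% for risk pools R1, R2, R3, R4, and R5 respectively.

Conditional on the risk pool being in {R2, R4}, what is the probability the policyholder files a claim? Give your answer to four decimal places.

P(C|S) ≈ 0.1762

Let S = {R2, R4}.
P(S) = 0.238 + 0.043 = 0.281.
P(C ∩ S) = 0.19·0.238 + 0.1·0.043 = 0.04522 + 0.0043 = 0.04952.
P(C | S) = 0.04952 / 0.281 = 0.176228…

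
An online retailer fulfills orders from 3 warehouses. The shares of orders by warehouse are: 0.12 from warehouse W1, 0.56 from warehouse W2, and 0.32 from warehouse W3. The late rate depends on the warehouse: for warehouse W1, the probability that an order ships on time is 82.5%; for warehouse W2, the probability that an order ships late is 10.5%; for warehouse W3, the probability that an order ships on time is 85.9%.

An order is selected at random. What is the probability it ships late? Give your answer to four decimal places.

P(L|W1) = 1 − 0.825 = 0.175.
P(L|W3) = 1 − 0.859 = 0.141.
Summing over the partition,
P(L) = P(L|W1)·P(W1) + P(L|W2)·P(W2) + P(L|W3)·P(W3)
      = 0.175·0.12 + 0.105·0.56 + 0.141·0.32
      = 0.021 + 0.0588 + 0.04512 = 0.12492

0.1249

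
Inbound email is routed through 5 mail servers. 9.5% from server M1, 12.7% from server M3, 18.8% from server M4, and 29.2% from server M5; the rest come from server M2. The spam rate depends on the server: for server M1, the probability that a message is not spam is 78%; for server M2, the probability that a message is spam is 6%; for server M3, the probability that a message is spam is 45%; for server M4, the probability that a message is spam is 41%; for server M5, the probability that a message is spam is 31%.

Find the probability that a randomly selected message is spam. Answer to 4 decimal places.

P(M2) = 1 − (0.095 + 0.127 + 0.188 + 0.292) = 0.298.
P(S|M1) = 1 − 0.78 = 0.22.
P(S) = P(S|M1)·P(M1) + P(S|M2)·P(M2) + P(S|M3)·P(M3) + P(S|M4)·P(M4) + P(S|M5)·P(M5)
      = 0.22·0.095 + 0.06·0.298 + 0.45·0.127 + 0.41·0.188 + 0.31·0.292
      = 0.0209 + 0.01788 + 0.05715 + 0.07708 + 0.09052 = 0.26353

0.2635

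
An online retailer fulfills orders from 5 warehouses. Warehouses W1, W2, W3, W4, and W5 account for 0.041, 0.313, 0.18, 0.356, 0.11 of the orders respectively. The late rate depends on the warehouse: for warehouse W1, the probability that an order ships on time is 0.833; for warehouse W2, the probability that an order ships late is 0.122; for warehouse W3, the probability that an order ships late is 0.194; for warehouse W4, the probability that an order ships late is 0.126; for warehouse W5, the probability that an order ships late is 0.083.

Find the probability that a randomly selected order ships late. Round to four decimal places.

0.1339

P(L|W1) = 1 − 0.833 = 0.167.
Using total probability over the partition,
P(L) = P(L|W1)·P(W1) + P(L|W2)·P(W2) + P(L|W3)·P(W3) + P(L|W4)·P(W4) + P(L|W5)·P(W5)
      = 0.167·0.041 + 0.122·0.313 + 0.194·0.18 + 0.126·0.356 + 0.083·0.11
      = 0.006847 + 0.038186 + 0.03492 + 0.044856 + 0.00913 = 0.133939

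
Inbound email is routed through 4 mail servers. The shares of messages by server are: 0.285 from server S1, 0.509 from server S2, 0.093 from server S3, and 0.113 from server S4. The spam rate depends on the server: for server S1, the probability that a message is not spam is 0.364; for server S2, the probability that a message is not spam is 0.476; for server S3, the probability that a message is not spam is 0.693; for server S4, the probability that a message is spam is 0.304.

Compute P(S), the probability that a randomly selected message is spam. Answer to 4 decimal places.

P(S|S1) = 1 − 0.364 = 0.636.
P(S|S2) = 1 − 0.476 = 0.524.
P(S|S3) = 1 − 0.693 = 0.307.
P(S) = P(S|S1)·P(S1) + P(S|S2)·P(S2) + P(S|S3)·P(S3) + P(S|S4)·P(S4)
      = 0.636·0.285 + 0.524·0.509 + 0.307·0.093 + 0.304·0.113
      = 0.18126 + 0.266716 + 0.028551 + 0.034352 = 0.510879

P(S) ≈ 0.5109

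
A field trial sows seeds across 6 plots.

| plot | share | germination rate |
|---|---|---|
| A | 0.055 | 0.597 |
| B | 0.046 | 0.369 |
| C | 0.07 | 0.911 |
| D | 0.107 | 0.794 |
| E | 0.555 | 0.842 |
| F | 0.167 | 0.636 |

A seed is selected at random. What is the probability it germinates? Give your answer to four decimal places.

Summing over the partition,
P(G) = P(G|A)·P(A) + P(G|B)·P(B) + P(G|C)·P(C) + P(G|D)·P(D) + P(G|E)·P(E) + P(G|F)·P(F)
      = 0.597·0.055 + 0.369·0.046 + 0.911·0.07 + 0.794·0.107 + 0.842·0.555 + 0.636·0.167
      = 0.032835 + 0.016974 + 0.06377 + 0.084958 + 0.46731 + 0.106212 = 0.772059

P(G) ≈ 0.7721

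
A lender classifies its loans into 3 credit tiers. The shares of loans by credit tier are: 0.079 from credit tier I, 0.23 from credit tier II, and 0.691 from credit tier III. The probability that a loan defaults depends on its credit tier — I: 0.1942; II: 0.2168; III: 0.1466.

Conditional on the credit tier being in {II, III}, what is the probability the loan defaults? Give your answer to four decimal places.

Let S = {II, III}.
P(S) = 0.23 + 0.691 = 0.921.
P(D ∩ S) = 0.2168·0.23 + 0.1466·0.691 = 0.049864 + 0.1013006 = 0.1511646.
P(D | S) = 0.1511646 / 0.921 = 0.164131…

0.1641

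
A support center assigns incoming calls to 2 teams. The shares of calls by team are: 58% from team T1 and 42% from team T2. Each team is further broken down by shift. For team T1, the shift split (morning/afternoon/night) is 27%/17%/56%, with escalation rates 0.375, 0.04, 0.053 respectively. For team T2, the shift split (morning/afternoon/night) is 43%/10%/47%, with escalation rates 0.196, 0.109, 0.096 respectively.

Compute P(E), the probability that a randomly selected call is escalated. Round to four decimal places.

P(E|T1) = 0.27·0.375 + 0.17·0.04 + 0.56·0.053 = 0.10125 + 0.0068 + 0.02968 = 0.13773
P(E|T2) = 0.43·0.196 + 0.1·0.109 + 0.47·0.096 = 0.08428 + 0.0109 + 0.04512 = 0.1403
By total probability over the outer partition,
P(E) = 0.58·0.13773 + 0.42·0.1403
      = 0.0798834 + 0.058926 = 0.1388094

P(E) ≈ 0.1388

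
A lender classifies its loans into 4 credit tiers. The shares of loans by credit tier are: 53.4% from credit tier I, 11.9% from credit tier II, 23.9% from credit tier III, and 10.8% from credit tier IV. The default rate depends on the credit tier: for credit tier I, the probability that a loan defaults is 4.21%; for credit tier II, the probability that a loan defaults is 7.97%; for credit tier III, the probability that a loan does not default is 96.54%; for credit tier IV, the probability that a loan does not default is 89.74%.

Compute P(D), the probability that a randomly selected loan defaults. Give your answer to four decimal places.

P(D) ≈ 0.0513

P(D|III) = 1 − 0.9654 = 0.0346.
P(D|IV) = 1 − 0.8974 = 0.1026.
Summing over the partition,
P(D) = P(D|I)·P(I) + P(D|II)·P(II) + P(D|III)·P(III) + P(D|IV)·P(IV)
      = 0.0421·0.534 + 0.0797·0.119 + 0.0346·0.239 + 0.1026·0.108
      = 0.0224814 + 0.0094843 + 0.0082694 + 0.0110808 = 0.0513159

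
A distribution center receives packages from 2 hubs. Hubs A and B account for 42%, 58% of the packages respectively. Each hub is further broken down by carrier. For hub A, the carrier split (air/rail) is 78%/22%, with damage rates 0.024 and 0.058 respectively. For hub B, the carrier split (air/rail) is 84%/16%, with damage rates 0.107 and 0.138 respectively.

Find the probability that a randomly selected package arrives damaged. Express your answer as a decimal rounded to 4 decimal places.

P(D|A) = 0.78·0.024 + 0.22·0.058 = 0.01872 + 0.01276 = 0.03148
P(D|B) = 0.84·0.107 + 0.16·0.138 = 0.08988 + 0.02208 = 0.11196
By total probability over the outer partition,
P(D) = 0.42·0.03148 + 0.58·0.11196
      = 0.0132216 + 0.0649368 = 0.0781584

0.0782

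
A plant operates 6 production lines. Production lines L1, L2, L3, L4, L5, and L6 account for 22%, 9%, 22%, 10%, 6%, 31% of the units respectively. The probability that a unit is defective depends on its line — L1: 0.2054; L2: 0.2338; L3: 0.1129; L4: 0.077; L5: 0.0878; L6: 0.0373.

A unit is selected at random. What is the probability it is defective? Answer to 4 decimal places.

P(D) = P(D|L1)·P(L1) + P(D|L2)·P(L2) + P(D|L3)·P(L3) + P(D|L4)·P(L4) + P(D|L5)·P(L5) + P(D|L6)·P(L6)
      = 0.2054·0.22 + 0.2338·0.09 + 0.1129·0.22 + 0.077·0.1 + 0.0878·0.06 + 0.0373·0.31
      = 0.045188 + 0.021042 + 0.024838 + 0.0077 + 0.005268 + 0.011563 = 0.115599

P(D) ≈ 0.1156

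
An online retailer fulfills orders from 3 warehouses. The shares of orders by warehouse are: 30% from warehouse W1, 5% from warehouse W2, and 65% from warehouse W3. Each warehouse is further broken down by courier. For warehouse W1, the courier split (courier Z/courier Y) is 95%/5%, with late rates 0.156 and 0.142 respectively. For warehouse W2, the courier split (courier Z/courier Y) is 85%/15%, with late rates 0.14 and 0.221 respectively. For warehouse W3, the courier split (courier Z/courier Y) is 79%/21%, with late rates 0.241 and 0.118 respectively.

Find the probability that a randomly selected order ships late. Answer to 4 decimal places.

P(L) ≈ 0.1941

P(L|W1) = 0.95·0.156 + 0.05·0.142 = 0.1482 + 0.0071 = 0.1553
P(L|W2) = 0.85·0.14 + 0.15·0.221 = 0.119 + 0.03315 = 0.15215
P(L|W3) = 0.79·0.241 + 0.21·0.118 = 0.19039 + 0.02478 = 0.21517
By total probability over the outer partition,
P(L) = 0.3·0.1553 + 0.05·0.15215 + 0.65·0.21517
      = 0.04659 + 0.0076075 + 0.1398605 = 0.194058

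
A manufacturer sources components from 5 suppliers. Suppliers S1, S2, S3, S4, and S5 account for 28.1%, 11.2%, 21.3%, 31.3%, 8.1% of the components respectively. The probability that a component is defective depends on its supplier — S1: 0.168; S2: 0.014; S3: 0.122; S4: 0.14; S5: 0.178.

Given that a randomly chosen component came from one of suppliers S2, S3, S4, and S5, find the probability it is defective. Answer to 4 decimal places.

0.1193

Let S = {S2, S3, S4, S5}.
P(S) = 0.112 + 0.213 + 0.313 + 0.081 = 0.719.
P(D ∩ S) = 0.014·0.112 + 0.122·0.213 + 0.14·0.313 + 0.178·0.081 = 0.001568 + 0.025986 + 0.04382 + 0.014418 = 0.085792.
P(D | S) = 0.085792 / 0.719 = 0.119321…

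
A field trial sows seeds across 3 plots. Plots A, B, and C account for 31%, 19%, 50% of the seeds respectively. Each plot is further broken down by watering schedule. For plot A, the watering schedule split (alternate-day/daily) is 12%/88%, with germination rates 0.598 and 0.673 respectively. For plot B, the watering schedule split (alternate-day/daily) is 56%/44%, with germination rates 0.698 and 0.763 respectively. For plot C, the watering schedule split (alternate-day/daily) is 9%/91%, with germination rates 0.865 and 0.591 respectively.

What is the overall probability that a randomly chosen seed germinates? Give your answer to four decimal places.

P(G|A) = 0.12·0.598 + 0.88·0.673 = 0.07176 + 0.59224 = 0.664
P(G|B) = 0.56·0.698 + 0.44·0.763 = 0.39088 + 0.33572 = 0.7266
P(G|C) = 0.09·0.865 + 0.91·0.591 = 0.07785 + 0.53781 = 0.61566
By total probability over the outer partition,
P(G) = 0.31·0.664 + 0.19·0.7266 + 0.5·0.61566
      = 0.20584 + 0.138054 + 0.30783 = 0.651724

P(G) ≈ 0.6517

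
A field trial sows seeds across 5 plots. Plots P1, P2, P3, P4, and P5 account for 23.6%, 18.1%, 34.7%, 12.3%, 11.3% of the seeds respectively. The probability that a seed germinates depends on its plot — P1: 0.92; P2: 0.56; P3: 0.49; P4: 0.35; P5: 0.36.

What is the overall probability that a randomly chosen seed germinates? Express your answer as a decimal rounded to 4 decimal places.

0.5722

Summing over the partition,
P(G) = P(G|P1)·P(P1) + P(G|P2)·P(P2) + P(G|P3)·P(P3) + P(G|P4)·P(P4) + P(G|P5)·P(P5)
      = 0.92·0.236 + 0.56·0.181 + 0.49·0.347 + 0.35·0.123 + 0.36·0.113
      = 0.21712 + 0.10136 + 0.17003 + 0.04305 + 0.04068 = 0.57224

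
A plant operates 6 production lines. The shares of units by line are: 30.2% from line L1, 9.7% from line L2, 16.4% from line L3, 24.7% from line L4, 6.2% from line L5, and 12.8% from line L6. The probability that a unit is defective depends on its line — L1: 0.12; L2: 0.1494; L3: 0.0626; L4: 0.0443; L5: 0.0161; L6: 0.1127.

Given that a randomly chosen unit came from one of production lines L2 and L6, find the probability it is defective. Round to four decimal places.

0.1285

Let S = {L2, L6}.
P(S) = 0.097 + 0.128 = 0.225.
P(D ∩ S) = 0.1494·0.097 + 0.1127·0.128 = 0.0144918 + 0.0144256 = 0.0289174.
P(D | S) = 0.0289174 / 0.225 = 0.128522…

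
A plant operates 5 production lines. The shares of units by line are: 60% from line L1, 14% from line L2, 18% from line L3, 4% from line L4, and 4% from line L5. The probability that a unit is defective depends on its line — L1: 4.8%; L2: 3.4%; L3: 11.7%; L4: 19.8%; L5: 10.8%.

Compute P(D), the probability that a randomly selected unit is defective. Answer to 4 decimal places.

0.0669

By the law of total probability,
P(D) = P(D|L1)·P(L1) + P(D|L2)·P(L2) + P(D|L3)·P(L3) + P(D|L4)·P(L4) + P(D|L5)·P(L5)
      = 0.048·0.6 + 0.034·0.14 + 0.117·0.18 + 0.198·0.04 + 0.108·0.04
      = 0.0288 + 0.00476 + 0.02106 + 0.00792 + 0.00432 = 0.06686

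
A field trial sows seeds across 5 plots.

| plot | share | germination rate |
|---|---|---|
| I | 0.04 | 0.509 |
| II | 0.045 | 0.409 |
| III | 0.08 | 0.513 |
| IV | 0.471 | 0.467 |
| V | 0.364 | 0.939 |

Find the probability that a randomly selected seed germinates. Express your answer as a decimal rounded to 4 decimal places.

0.6416

P(G) = P(G|I)·P(I) + P(G|II)·P(II) + P(G|III)·P(III) + P(G|IV)·P(IV) + P(G|V)·P(V)
      = 0.509·0.04 + 0.409·0.045 + 0.513·0.08 + 0.467·0.471 + 0.939·0.364
      = 0.02036 + 0.018405 + 0.04104 + 0.219957 + 0.341796 = 0.641558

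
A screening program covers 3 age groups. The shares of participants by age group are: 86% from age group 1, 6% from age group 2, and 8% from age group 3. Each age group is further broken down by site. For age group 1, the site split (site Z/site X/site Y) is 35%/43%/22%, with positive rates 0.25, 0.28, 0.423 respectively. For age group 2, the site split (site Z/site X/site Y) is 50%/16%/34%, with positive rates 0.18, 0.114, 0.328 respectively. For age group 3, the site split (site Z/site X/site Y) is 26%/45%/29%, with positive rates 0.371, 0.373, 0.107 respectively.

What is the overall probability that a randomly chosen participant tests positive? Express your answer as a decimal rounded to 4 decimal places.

P(T|1) = 0.35·0.25 + 0.43·0.28 + 0.22·0.423 = 0.0875 + 0.1204 + 0.09306 = 0.30096
P(T|2) = 0.5·0.18 + 0.16·0.114 + 0.34·0.328 = 0.09 + 0.01824 + 0.11152 = 0.21976
P(T|3) = 0.26·0.371 + 0.45·0.373 + 0.29·0.107 = 0.09646 + 0.16785 + 0.03103 = 0.29534
By total probability over the outer partition,
P(T) = 0.86·0.30096 + 0.06·0.21976 + 0.08·0.29534
      = 0.2588256 + 0.0131856 + 0.0236272 = 0.2956384

0.2956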